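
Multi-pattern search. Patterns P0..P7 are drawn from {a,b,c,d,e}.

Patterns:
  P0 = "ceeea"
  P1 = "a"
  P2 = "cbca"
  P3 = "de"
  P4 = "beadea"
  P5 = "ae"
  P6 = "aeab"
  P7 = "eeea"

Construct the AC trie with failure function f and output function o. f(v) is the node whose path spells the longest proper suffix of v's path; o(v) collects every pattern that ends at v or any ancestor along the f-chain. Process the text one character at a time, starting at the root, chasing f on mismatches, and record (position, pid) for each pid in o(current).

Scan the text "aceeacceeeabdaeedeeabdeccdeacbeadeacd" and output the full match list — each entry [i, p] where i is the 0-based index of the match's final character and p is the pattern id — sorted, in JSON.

Build automaton:
Trie (insert patterns):
  n0 'ε': a→6 b→12 c→1 d→10 e→21
  n1 'c': b→7 e→2
  n2 'ce': e→3
  n3 'cee': e→4
  n4 'ceee': a→5
  n5 'ceeea': ·  [P0 ends]
  n6 'a': e→18  [P1 ends]
  n7 'cb': c→8
  n8 'cbc': a→9
  n9 'cbca': ·  [P2 ends]
  n10 'd': e→11
  n11 'de': ·  [P3 ends]
  n12 'b': e→13
  n13 'be': a→14
  n14 'bea': d→15
  n15 'bead': e→16
  n16 'beade': a→17
  n17 'beadea': ·  [P4 ends]
  n18 'ae': a→19  [P5 ends]
  n19 'aea': b→20
  n20 'aeab': ·  [P6 ends]
  n21 'e': e→22
  n22 'ee': e→23
  n23 'eee': a→24
  n24 'eeea': ·  [P7 ends]

BFS fail/out derivation:
  fail(1) 'c': from fail(0)=0 chase 'c': 0 ⇒ 0;  out=∅∪out(0)=∅
  fail(6) 'a': from fail(0)=0 chase 'a': 0 ⇒ 0;  out={1}∪out(0)={1}
  fail(10) 'd': from fail(0)=0 chase 'd': 0 ⇒ 0;  out=∅∪out(0)=∅
  fail(12) 'b': from fail(0)=0 chase 'b': 0 ⇒ 0;  out=∅∪out(0)=∅
  fail(21) 'e': from fail(0)=0 chase 'e': 0 ⇒ 0;  out=∅∪out(0)=∅
  fail(2) 'ce': from fail(1)=0 chase 'e': 0 ⇒ 21;  out=∅∪out(21)=∅
  fail(7) 'cb': from fail(1)=0 chase 'b': 0 ⇒ 12;  out=∅∪out(12)=∅
  fail(11) 'de': from fail(10)=0 chase 'e': 0 ⇒ 21;  out={3}∪out(21)={3}
  fail(13) 'be': from fail(12)=0 chase 'e': 0 ⇒ 21;  out=∅∪out(21)=∅
  fail(18) 'ae': from fail(6)=0 chase 'e': 0 ⇒ 21;  out={5}∪out(21)={5}
  fail(22) 'ee': from fail(21)=0 chase 'e': 0 ⇒ 21;  out=∅∪out(21)=∅
  fail(3) 'cee': from fail(2)=21 chase 'e': 21 ⇒ 22;  out=∅∪out(22)=∅
  fail(8) 'cbc': from fail(7)=12 chase 'c': 12→0 ⇒ 1;  out=∅∪out(1)=∅
  fail(14) 'bea': from fail(13)=21 chase 'a': 21→0 ⇒ 6;  out=∅∪out(6)={1}
  fail(19) 'aea': from fail(18)=21 chase 'a': 21→0 ⇒ 6;  out=∅∪out(6)={1}
  fail(23) 'eee': from fail(22)=21 chase 'e': 21 ⇒ 22;  out=∅∪out(22)=∅
  fail(4) 'ceee': from fail(3)=22 chase 'e': 22 ⇒ 23;  out=∅∪out(23)=∅
  fail(9) 'cbca': from fail(8)=1 chase 'a': 1→0 ⇒ 6;  out={2}∪out(6)={1,2}
  fail(15) 'bead': from fail(14)=6 chase 'd': 6→0 ⇒ 10;  out=∅∪out(10)=∅
  fail(20) 'aeab': from fail(19)=6 chase 'b': 6→0 ⇒ 12;  out={6}∪out(12)={6}
  fail(24) 'eeea': from fail(23)=22 chase 'a': 22→21→0 ⇒ 6;  out={7}∪out(6)={1,7}
  fail(5) 'ceeea': from fail(4)=23 chase 'a': 23 ⇒ 24;  out={0}∪out(24)={0,1,7}
  fail(16) 'beade': from fail(15)=10 chase 'e': 10 ⇒ 11;  out=∅∪out(11)={3}
  fail(17) 'beadea': from fail(16)=11 chase 'a': 11→21→0 ⇒ 6;  out={4}∪out(6)={1,4}

Scan:
[0] read 'a'  n0⇒n6  → match P1@[0:0]
[1] read 'c'  n6⇒n1 (fail-walked)
[2] read 'e'  n1⇒n2
[3] read 'e'  n2⇒n3
[4] read 'a'  n3⇒n6 (fail-walked)  → match P1@[4:4]
[5] read 'c'  n6⇒n1 (fail-walked)
[6] read 'c'  n1⇒n1 (fail-walked)
[7] read 'e'  n1⇒n2
[8] read 'e'  n2⇒n3
[9] read 'e'  n3⇒n4
[10] read 'a'  n4⇒n5  → match P0@[6:10],P1@[10:10],P7@[7:10]
[11] read 'b'  n5⇒n12 (fail-walked)
[12] read 'd'  n12⇒n10 (fail-walked)
[13] read 'a'  n10⇒n6 (fail-walked)  → match P1@[13:13]
[14] read 'e'  n6⇒n18  → match P5@[13:14]
[15] read 'e'  n18⇒n22 (fail-walked)
[16] read 'd'  n22⇒n10 (fail-walked)
[17] read 'e'  n10⇒n11  → match P3@[16:17]
[18] read 'e'  n11⇒n22 (fail-walked)
[19] read 'a'  n22⇒n6 (fail-walked)  → match P1@[19:19]
[20] read 'b'  n6⇒n12 (fail-walked)
[21] read 'd'  n12⇒n10 (fail-walked)
[22] read 'e'  n10⇒n11  → match P3@[21:22]
[23] read 'c'  n11⇒n1 (fail-walked)
[24] read 'c'  n1⇒n1 (fail-walked)
[25] read 'd'  n1⇒n10 (fail-walked)
[26] read 'e'  n10⇒n11  → match P3@[25:26]
[27] read 'a'  n11⇒n6 (fail-walked)  → match P1@[27:27]
[28] read 'c'  n6⇒n1 (fail-walked)
[29] read 'b'  n1⇒n7
[30] read 'e'  n7⇒n13 (fail-walked)
[31] read 'a'  n13⇒n14  → match P1@[31:31]
[32] read 'd'  n14⇒n15
[33] read 'e'  n15⇒n16  → match P3@[32:33]
[34] read 'a'  n16⇒n17  → match P1@[34:34],P4@[29:34]
[35] read 'c'  n17⇒n1 (fail-walked)
[36] read 'd'  n1⇒n10 (fail-walked)

All matches (sorted): [[0,1],[4,1],[10,0],[10,1],[10,7],[13,1],[14,5],[17,3],[19,1],[22,3],[26,3],[27,1],[31,1],[33,3],[34,1],[34,4]]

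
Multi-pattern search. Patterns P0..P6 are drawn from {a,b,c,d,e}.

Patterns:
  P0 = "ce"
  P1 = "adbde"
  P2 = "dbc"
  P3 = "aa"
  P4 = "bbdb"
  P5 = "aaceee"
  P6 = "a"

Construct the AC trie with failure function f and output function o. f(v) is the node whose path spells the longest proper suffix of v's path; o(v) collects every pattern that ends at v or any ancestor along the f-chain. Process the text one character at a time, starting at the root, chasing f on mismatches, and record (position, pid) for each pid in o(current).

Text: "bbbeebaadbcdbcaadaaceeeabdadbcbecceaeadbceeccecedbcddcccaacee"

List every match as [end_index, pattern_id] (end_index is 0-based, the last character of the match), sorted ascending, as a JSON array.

Build:
Trie (insert patterns):
  0='ε' goto a→3 b→12 c→1 d→8
  1='c' goto e→2
  2='ce' goto ·  ←P0
  3='a' goto a→11 d→4  ←P6
  4='ad' goto b→5
  5='adb' goto d→6
  6='adbd' goto e→7
  7='adbde' goto ·  ←P1
  8='d' goto b→9
  9='db' goto c→10
  10='dbc' goto ·  ←P2
  11='aa' goto c→16  ←P3
  12='b' goto b→13
  13='bb' goto d→14
  14='bbd' goto b→15
  15='bbdb' goto ·  ←P4
  16='aac' goto e→17
  17='aace' goto e→18
  18='aacee' goto e→19
  19='aaceee' goto ·  ←P5

BFS fail/out derivation:
  n1('c'): parent n0 fail=0; on 'c' 0 → fail=0;  out ∅∪∅=∅
  n3('a'): parent n0 fail=0; on 'a' 0 → fail=0;  out {6}∪∅={6}
  n8('d'): parent n0 fail=0; on 'd' 0 → fail=0;  out ∅∪∅=∅
  n12('b'): parent n0 fail=0; on 'b' 0 → fail=0;  out ∅∪∅=∅
  n2('ce'): parent n1 fail=0; on 'e' 0 → fail=0;  out {0}∪∅={0}
  n4('ad'): parent n3 fail=0; on 'd' 0 → fail=8;  out ∅∪∅=∅
  n9('db'): parent n8 fail=0; on 'b' 0 → fail=12;  out ∅∪∅=∅
  n11('aa'): parent n3 fail=0; on 'a' 0 → fail=3;  out {3}∪{6}={3,6}
  n13('bb'): parent n12 fail=0; on 'b' 0 → fail=12;  out ∅∪∅=∅
  n5('adb'): parent n4 fail=8; on 'b' 8 → fail=9;  out ∅∪∅=∅
  n10('dbc'): parent n9 fail=12; on 'c' 12→0 → fail=1;  out {2}∪∅={2}
  n14('bbd'): parent n13 fail=12; on 'd' 12→0 → fail=8;  out ∅∪∅=∅
  n16('aac'): parent n11 fail=3; on 'c' 3→0 → fail=1;  out ∅∪∅=∅
  n6('adbd'): parent n5 fail=9; on 'd' 9→12→0 → fail=8;  out ∅∪∅=∅
  n15('bbdb'): parent n14 fail=8; on 'b' 8 → fail=9;  out {4}∪∅={4}
  n17('aace'): parent n16 fail=1; on 'e' 1 → fail=2;  out ∅∪{0}={0}
  n7('adbde'): parent n6 fail=8; on 'e' 8→0 → fail=0;  out {1}∪∅={1}
  n18('aacee'): parent n17 fail=2; on 'e' 2→0 → fail=0;  out ∅∪∅=∅
  n19('aaceee'): parent n18 fail=0; on 'e' 0 → fail=0;  out {5}∪∅={5}

Run:
i=0 'b': node 0→12
i=1 'b': node 12→13
i=2 'b': node 13→13 (via fail)
i=3 'e': node 13→0 (via fail)
i=4 'e': node 0→0
i=5 'b': node 0→12
i=6 'a': node 12→3 (via fail)  ** P6@[6:6]
i=7 'a': node 3→11  ** P3@[6:7],P6@[7:7]
i=8 'd': node 11→4 (via fail)
i=9 'b': node 4→5
i=10 'c': node 5→10 (via fail)  ** P2@[8:10]
i=11 'd': node 10→8 (via fail)
i=12 'b': node 8→9
i=13 'c': node 9→10  ** P2@[11:13]
i=14 'a': node 10→3 (via fail)  ** P6@[14:14]
i=15 'a': node 3→11  ** P3@[14:15],P6@[15:15]
i=16 'd': node 11→4 (via fail)
i=17 'a': node 4→3 (via fail)  ** P6@[17:17]
i=18 'a': node 3→11  ** P3@[17:18],P6@[18:18]
i=19 'c': node 11→16
i=20 'e': node 16→17  ** P0@[19:20]
i=21 'e': node 17→18
i=22 'e': node 18→19  ** P5@[17:22]
i=23 'a': node 19→3 (via fail)  ** P6@[23:23]
i=24 'b': node 3→12 (via fail)
i=25 'd': node 12→8 (via fail)
i=26 'a': node 8→3 (via fail)  ** P6@[26:26]
i=27 'd': node 3→4
i=28 'b': node 4→5
i=29 'c': node 5→10 (via fail)  ** P2@[27:29]
i=30 'b': node 10→12 (via fail)
i=31 'e': node 12→0 (via fail)
i=32 'c': node 0→1
i=33 'c': node 1→1 (via fail)
i=34 'e': node 1→2  ** P0@[33:34]
i=35 'a': node 2→3 (via fail)  ** P6@[35:35]
i=36 'e': node 3→0 (via fail)
i=37 'a': node 0→3  ** P6@[37:37]
i=38 'd': node 3→4
i=39 'b': node 4→5
i=40 'c': node 5→10 (via fail)  ** P2@[38:40]
i=41 'e': node 10→2 (via fail)  ** P0@[40:41]
i=42 'e': node 2→0 (via fail)
i=43 'c': node 0→1
i=44 'c': node 1→1 (via fail)
i=45 'e': node 1→2  ** P0@[44:45]
i=46 'c': node 2→1 (via fail)
i=47 'e': node 1→2  ** P0@[46:47]
i=48 'd': node 2→8 (via fail)
i=49 'b': node 8→9
i=50 'c': node 9→10  ** P2@[48:50]
i=51 'd': node 10→8 (via fail)
i=52 'd': node 8→8 (via fail)
i=53 'c': node 8→1 (via fail)
i=54 'c': node 1→1 (via fail)
i=55 'c': node 1→1 (via fail)
i=56 'a': node 1→3 (via fail)  ** P6@[56:56]
i=57 'a': node 3→11  ** P3@[56:57],P6@[57:57]
i=58 'c': node 11→16
i=59 'e': node 16→17  ** P0@[58:59]
i=60 'e': node 17→18

Matches: [[6,6],[7,3],[7,6],[10,2],[13,2],[14,6],[15,3],[15,6],[17,6],[18,3],[18,6],[20,0],[22,5],[23,6],[26,6],[29,2],[34,0],[35,6],[37,6],[40,2],[41,0],[45,0],[47,0],[50,2],[56,6],[57,3],[57,6],[59,0]]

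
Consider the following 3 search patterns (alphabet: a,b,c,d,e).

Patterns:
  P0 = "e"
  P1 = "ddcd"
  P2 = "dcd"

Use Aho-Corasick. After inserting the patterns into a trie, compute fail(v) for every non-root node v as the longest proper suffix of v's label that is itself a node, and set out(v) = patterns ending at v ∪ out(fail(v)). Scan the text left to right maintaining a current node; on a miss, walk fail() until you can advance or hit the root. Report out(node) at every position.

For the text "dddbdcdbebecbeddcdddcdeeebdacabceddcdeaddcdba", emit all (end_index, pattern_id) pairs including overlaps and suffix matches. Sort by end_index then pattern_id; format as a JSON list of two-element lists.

Construct AC machine:
Trie (insert patterns):
  n0 'ε': d→2 e→1
  n1 'e': ·  ←P0
  n2 'd': c→6 d→3
  n3 'dd': c→4
  n4 'ddc': d→5
  n5 'ddcd': ·  ←P1
  n6 'dc': d→7
  n7 'dcd': ·  ←P2

BFS fail/out derivation:
  fail(1) 'e': from fail(0)=0 chase 'e': 0 ⇒ 0;  out={0}∪out(0)={0}
  fail(2) 'd': from fail(0)=0 chase 'd': 0 ⇒ 0;  out=∅∪out(0)=∅
  fail(3) 'dd': from fail(2)=0 chase 'd': 0 ⇒ 2;  out=∅∪out(2)=∅
  fail(6) 'dc': from fail(2)=0 chase 'c': 0 ⇒ 0;  out=∅∪out(0)=∅
  fail(4) 'ddc': from fail(3)=2 chase 'c': 2 ⇒ 6;  out=∅∪out(6)=∅
  fail(7) 'dcd': from fail(6)=0 chase 'd': 0 ⇒ 2;  out={2}∪out(2)={2}
  fail(5) 'ddcd': from fail(4)=6 chase 'd': 6 ⇒ 7;  out={1}∪out(7)={1,2}

Run:
pos 0 'd': at 2
pos 1 'd': at 3
pos 2 'd': at 3 (via fail)
pos 3 'b': at 0 (via fail)
pos 4 'd': at 2
pos 5 'c': at 6
pos 6 'd': at 7  → match P2@[4:6]
pos 7 'b': at 0 (via fail)
pos 8 'e': at 1  → match P0@[8:8]
pos 9 'b': at 0 (via fail)
pos 10 'e': at 1  → match P0@[10:10]
pos 11 'c': at 0 (via fail)
pos 12 'b': at 0
pos 13 'e': at 1  → match P0@[13:13]
pos 14 'd': at 2 (via fail)
pos 15 'd': at 3
pos 16 'c': at 4
pos 17 'd': at 5  → match P1@[14:17],P2@[15:17]
pos 18 'd': at 3 (via fail)
pos 19 'd': at 3 (via fail)
pos 20 'c': at 4
pos 21 'd': at 5  → match P1@[18:21],P2@[19:21]
pos 22 'e': at 1 (via fail)  → match P0@[22:22]
pos 23 'e': at 1 (via fail)  → match P0@[23:23]
pos 24 'e': at 1 (via fail)  → match P0@[24:24]
pos 25 'b': at 0 (via fail)
pos 26 'd': at 2
pos 27 'a': at 0 (via fail)
pos 28 'c': at 0
pos 29 'a': at 0
pos 30 'b': at 0
pos 31 'c': at 0
pos 32 'e': at 1  → match P0@[32:32]
pos 33 'd': at 2 (via fail)
pos 34 'd': at 3
pos 35 'c': at 4
pos 36 'd': at 5  → match P1@[33:36],P2@[34:36]
pos 37 'e': at 1 (via fail)  → match P0@[37:37]
pos 38 'a': at 0 (via fail)
pos 39 'd': at 2
pos 40 'd': at 3
pos 41 'c': at 4
pos 42 'd': at 5  → match P1@[39:42],P2@[40:42]
pos 43 'b': at 0 (via fail)
pos 44 'a': at 0

Matches: [[6,2],[8,0],[10,0],[13,0],[17,1],[17,2],[21,1],[21,2],[22,0],[23,0],[24,0],[32,0],[36,1],[36,2],[37,0],[42,1],[42,2]]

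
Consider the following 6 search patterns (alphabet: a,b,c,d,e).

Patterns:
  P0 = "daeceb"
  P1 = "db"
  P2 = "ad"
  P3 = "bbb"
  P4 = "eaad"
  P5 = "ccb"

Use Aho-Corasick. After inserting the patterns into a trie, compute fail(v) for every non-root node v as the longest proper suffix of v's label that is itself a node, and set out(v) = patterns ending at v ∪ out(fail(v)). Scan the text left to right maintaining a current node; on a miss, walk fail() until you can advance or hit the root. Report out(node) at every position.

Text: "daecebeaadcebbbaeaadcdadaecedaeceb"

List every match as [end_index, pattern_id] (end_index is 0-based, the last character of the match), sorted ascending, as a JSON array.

Construct AC machine:
Trie nodes:
  n0 'ε': a→8 b→10 c→17 d→1 e→13
  n1 'd': a→2 b→7
  n2 'da': e→3
  n3 'dae': c→4
  n4 'daec': e→5
  n5 'daece': b→6
  n6 'daeceb': ·  ←P0
  n7 'db': ·  ←P1
  n8 'a': d→9
  n9 'ad': ·  ←P2
  n10 'b': b→11
  n11 'bb': b→12
  n12 'bbb': ·  ←P3
  n13 'e': a→14
  n14 'ea': a→15
  n15 'eaa': d→16
  n16 'eaad': ·  ←P4
  n17 'c': c→18
  n18 'cc': b→19
  n19 'ccb': ·  ←P5

Failure links (BFS by depth):
  fail(1) 'd': from fail(0)=0 chase 'd': 0 ⇒ 0;  out=∅∪out(0)=∅
  fail(8) 'a': from fail(0)=0 chase 'a': 0 ⇒ 0;  out=∅∪out(0)=∅
  fail(10) 'b': from fail(0)=0 chase 'b': 0 ⇒ 0;  out=∅∪out(0)=∅
  fail(13) 'e': from fail(0)=0 chase 'e': 0 ⇒ 0;  out=∅∪out(0)=∅
  fail(17) 'c': from fail(0)=0 chase 'c': 0 ⇒ 0;  out=∅∪out(0)=∅
  fail(2) 'da': from fail(1)=0 chase 'a': 0 ⇒ 8;  out=∅∪out(8)=∅
  fail(7) 'db': from fail(1)=0 chase 'b': 0 ⇒ 10;  out={1}∪out(10)={1}
  fail(9) 'ad': from fail(8)=0 chase 'd': 0 ⇒ 1;  out={2}∪out(1)={2}
  fail(11) 'bb': from fail(10)=0 chase 'b': 0 ⇒ 10;  out=∅∪out(10)=∅
  fail(14) 'ea': from fail(13)=0 chase 'a': 0 ⇒ 8;  out=∅∪out(8)=∅
  fail(18) 'cc': from fail(17)=0 chase 'c': 0 ⇒ 17;  out=∅∪out(17)=∅
  fail(3) 'dae': from fail(2)=8 chase 'e': 8→0 ⇒ 13;  out=∅∪out(13)=∅
  fail(12) 'bbb': from fail(11)=10 chase 'b': 10 ⇒ 11;  out={3}∪out(11)={3}
  fail(15) 'eaa': from fail(14)=8 chase 'a': 8→0 ⇒ 8;  out=∅∪out(8)=∅
  fail(19) 'ccb': from fail(18)=17 chase 'b': 17→0 ⇒ 10;  out={5}∪out(10)={5}
  fail(4) 'daec': from fail(3)=13 chase 'c': 13→0 ⇒ 17;  out=∅∪out(17)=∅
  fail(16) 'eaad': from fail(15)=8 chase 'd': 8 ⇒ 9;  out={4}∪out(9)={2,4}
  fail(5) 'daece': from fail(4)=17 chase 'e': 17→0 ⇒ 13;  out=∅∪out(13)=∅
  fail(6) 'daeceb': from fail(5)=13 chase 'b': 13→0 ⇒ 10;  out={0}∪out(10)={0}

Run:
[0] read 'd'  n0⇒n1
[1] read 'a'  n1⇒n2
[2] read 'e'  n2⇒n3
[3] read 'c'  n3⇒n4
[4] read 'e'  n4⇒n5
[5] read 'b'  n5⇒n6  ** P0@[0:5]
[6] read 'e'  n6⇒n13 (fail-walked)
[7] read 'a'  n13⇒n14
[8] read 'a'  n14⇒n15
[9] read 'd'  n15⇒n16  ** P2@[8:9],P4@[6:9]
[10] read 'c'  n16⇒n17 (fail-walked)
[11] read 'e'  n17⇒n13 (fail-walked)
[12] read 'b'  n13⇒n10 (fail-walked)
[13] read 'b'  n10⇒n11
[14] read 'b'  n11⇒n12  ** P3@[12:14]
[15] read 'a'  n12⇒n8 (fail-walked)
[16] read 'e'  n8⇒n13 (fail-walked)
[17] read 'a'  n13⇒n14
[18] read 'a'  n14⇒n15
[19] read 'd'  n15⇒n16  ** P2@[18:19],P4@[16:19]
[20] read 'c'  n16⇒n17 (fail-walked)
[21] read 'd'  n17⇒n1 (fail-walked)
[22] read 'a'  n1⇒n2
[23] read 'd'  n2⇒n9 (fail-walked)  ** P2@[22:23]
[24] read 'a'  n9⇒n2 (fail-walked)
[25] read 'e'  n2⇒n3
[26] read 'c'  n3⇒n4
[27] read 'e'  n4⇒n5
[28] read 'd'  n5⇒n1 (fail-walked)
[29] read 'a'  n1⇒n2
[30] read 'e'  n2⇒n3
[31] read 'c'  n3⇒n4
[32] read 'e'  n4⇒n5
[33] read 'b'  n5⇒n6  ** P0@[28:33]

Matches: [[5,0],[9,2],[9,4],[14,3],[19,2],[19,4],[23,2],[33,0]]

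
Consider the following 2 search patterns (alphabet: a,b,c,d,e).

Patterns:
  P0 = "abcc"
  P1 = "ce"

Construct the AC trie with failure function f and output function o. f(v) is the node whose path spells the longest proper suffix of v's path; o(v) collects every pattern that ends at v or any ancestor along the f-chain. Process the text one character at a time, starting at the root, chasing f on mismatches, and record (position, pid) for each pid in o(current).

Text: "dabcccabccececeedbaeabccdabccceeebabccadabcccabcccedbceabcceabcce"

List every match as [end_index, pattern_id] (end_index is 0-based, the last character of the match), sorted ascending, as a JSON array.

Construct AC machine:
Trie (insert patterns):
  n0 'ε': a→1 c→5
  n1 'a': b→2
  n2 'ab': c→3
  n3 'abc': c→4
  n4 'abcc': ·  [P0 ends]
  n5 'c': e→6
  n6 'ce': ·  [P1 ends]

Failure links (BFS by depth):
  fail(1) 'a': from fail(0)=0 chase 'a': 0 ⇒ 0;  out=∅∪out(0)=∅
  fail(5) 'c': from fail(0)=0 chase 'c': 0 ⇒ 0;  out=∅∪out(0)=∅
  fail(2) 'ab': from fail(1)=0 chase 'b': 0 ⇒ 0;  out=∅∪out(0)=∅
  fail(6) 'ce': from fail(5)=0 chase 'e': 0 ⇒ 0;  out={1}∪out(0)={1}
  fail(3) 'abc': from fail(2)=0 chase 'c': 0 ⇒ 5;  out=∅∪out(5)=∅
  fail(4) 'abcc': from fail(3)=5 chase 'c': 5→0 ⇒ 5;  out={0}∪out(5)={0}

Text stream:
[0] read 'd'  n0⇒n0
[1] read 'a'  n0⇒n1
[2] read 'b'  n1⇒n2
[3] read 'c'  n2⇒n3
[4] read 'c'  n3⇒n4  ** P0@[1:4]
[5] read 'c'  n4⇒n5 (fail-walked)
[6] read 'a'  n5⇒n1 (fail-walked)
[7] read 'b'  n1⇒n2
[8] read 'c'  n2⇒n3
[9] read 'c'  n3⇒n4  ** P0@[6:9]
[10] read 'e'  n4⇒n6 (fail-walked)  ** P1@[9:10]
[11] read 'c'  n6⇒n5 (fail-walked)
[12] read 'e'  n5⇒n6  ** P1@[11:12]
[13] read 'c'  n6⇒n5 (fail-walked)
[14] read 'e'  n5⇒n6  ** P1@[13:14]
[15] read 'e'  n6⇒n0 (fail-walked)
[16] read 'd'  n0⇒n0
[17] read 'b'  n0⇒n0
[18] read 'a'  n0⇒n1
[19] read 'e'  n1⇒n0 (fail-walked)
[20] read 'a'  n0⇒n1
[21] read 'b'  n1⇒n2
[22] read 'c'  n2⇒n3
[23] read 'c'  n3⇒n4  ** P0@[20:23]
[24] read 'd'  n4⇒n0 (fail-walked)
[25] read 'a'  n0⇒n1
[26] read 'b'  n1⇒n2
[27] read 'c'  n2⇒n3
[28] read 'c'  n3⇒n4  ** P0@[25:28]
[29] read 'c'  n4⇒n5 (fail-walked)
[30] read 'e'  n5⇒n6  ** P1@[29:30]
[31] read 'e'  n6⇒n0 (fail-walked)
[32] read 'e'  n0⇒n0
[33] read 'b'  n0⇒n0
[34] read 'a'  n0⇒n1
[35] read 'b'  n1⇒n2
[36] read 'c'  n2⇒n3
[37] read 'c'  n3⇒n4  ** P0@[34:37]
[38] read 'a'  n4⇒n1 (fail-walked)
[39] read 'd'  n1⇒n0 (fail-walked)
[40] read 'a'  n0⇒n1
[41] read 'b'  n1⇒n2
[42] read 'c'  n2⇒n3
[43] read 'c'  n3⇒n4  ** P0@[40:43]
[44] read 'c'  n4⇒n5 (fail-walked)
[45] read 'a'  n5⇒n1 (fail-walked)
[46] read 'b'  n1⇒n2
[47] read 'c'  n2⇒n3
[48] read 'c'  n3⇒n4  ** P0@[45:48]
[49] read 'c'  n4⇒n5 (fail-walked)
[50] read 'e'  n5⇒n6  ** P1@[49:50]
[51] read 'd'  n6⇒n0 (fail-walked)
[52] read 'b'  n0⇒n0
[53] read 'c'  n0⇒n5
[54] read 'e'  n5⇒n6  ** P1@[53:54]
[55] read 'a'  n6⇒n1 (fail-walked)
[56] read 'b'  n1⇒n2
[57] read 'c'  n2⇒n3
[58] read 'c'  n3⇒n4  ** P0@[55:58]
[59] read 'e'  n4⇒n6 (fail-walked)  ** P1@[58:59]
[60] read 'a'  n6⇒n1 (fail-walked)
[61] read 'b'  n1⇒n2
[62] read 'c'  n2⇒n3
[63] read 'c'  n3⇒n4  ** P0@[60:63]
[64] read 'e'  n4⇒n6 (fail-walked)  ** P1@[63:64]

Matches: [[4,0],[9,0],[10,1],[12,1],[14,1],[23,0],[28,0],[30,1],[37,0],[43,0],[48,0],[50,1],[54,1],[58,0],[59,1],[63,0],[64,1]]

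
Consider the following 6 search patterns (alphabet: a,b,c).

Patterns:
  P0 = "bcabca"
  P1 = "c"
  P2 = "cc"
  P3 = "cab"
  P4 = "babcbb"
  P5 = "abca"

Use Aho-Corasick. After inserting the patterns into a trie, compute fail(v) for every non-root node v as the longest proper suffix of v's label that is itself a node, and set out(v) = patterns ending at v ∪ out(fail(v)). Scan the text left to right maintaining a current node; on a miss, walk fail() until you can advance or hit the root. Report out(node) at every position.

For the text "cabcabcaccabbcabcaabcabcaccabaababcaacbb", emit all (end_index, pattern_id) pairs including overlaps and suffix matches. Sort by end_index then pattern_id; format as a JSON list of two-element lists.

Build automaton:
Trie (insert patterns):
  0='ε' goto a→16 b→1 c→7
  1='b' goto a→11 c→2
  2='bc' goto a→3
  3='bca' goto b→4
  4='bcab' goto c→5
  5='bcabc' goto a→6
  6='bcabca' goto ·  ←P0
  7='c' goto a→9 c→8  ←P1
  8='cc' goto ·  ←P2
  9='ca' goto b→10
  10='cab' goto ·  ←P3
  11='ba' goto b→12
  12='bab' goto c→13
  13='babc' goto b→14
  14='babcb' goto b→15
  15='babcbb' goto ·  ←P4
  16='a' goto b→17
  17='ab' goto c→18
  18='abc' goto a→19
  19='abca' goto ·  ←P5

Failure links (BFS by depth):
  n1('b'): parent n0 fail=0; on 'b' 0 → fail=0;  out ∅∪∅=∅
  n7('c'): parent n0 fail=0; on 'c' 0 → fail=0;  out {1}∪∅={1}
  n16('a'): parent n0 fail=0; on 'a' 0 → fail=0;  out ∅∪∅=∅
  n2('bc'): parent n1 fail=0; on 'c' 0 → fail=7;  out ∅∪{1}={1}
  n8('cc'): parent n7 fail=0; on 'c' 0 → fail=7;  out {2}∪{1}={1,2}
  n9('ca'): parent n7 fail=0; on 'a' 0 → fail=16;  out ∅∪∅=∅
  n11('ba'): parent n1 fail=0; on 'a' 0 → fail=16;  out ∅∪∅=∅
  n17('ab'): parent n16 fail=0; on 'b' 0 → fail=1;  out ∅∪∅=∅
  n3('bca'): parent n2 fail=7; on 'a' 7 → fail=9;  out ∅∪∅=∅
  n10('cab'): parent n9 fail=16; on 'b' 16 → fail=17;  out {3}∪∅={3}
  n12('bab'): parent n11 fail=16; on 'b' 16 → fail=17;  out ∅∪∅=∅
  n18('abc'): parent n17 fail=1; on 'c' 1 → fail=2;  out ∅∪{1}={1}
  n4('bcab'): parent n3 fail=9; on 'b' 9 → fail=10;  out ∅∪{3}={3}
  n13('babc'): parent n12 fail=17; on 'c' 17 → fail=18;  out ∅∪{1}={1}
  n19('abca'): parent n18 fail=2; on 'a' 2 → fail=3;  out {5}∪∅={5}
  n5('bcabc'): parent n4 fail=10; on 'c' 10→17 → fail=18;  out ∅∪{1}={1}
  n14('babcb'): parent n13 fail=18; on 'b' 18→2→7→0 → fail=1;  out ∅∪∅=∅
  n6('bcabca'): parent n5 fail=18; on 'a' 18 → fail=19;  out {0}∪{5}={0,5}
  n15('babcbb'): parent n14 fail=1; on 'b' 1→0 → fail=1;  out {4}∪∅={4}

Text stream:
pos 0 'c': at 7  → match P1@[0:0]
pos 1 'a': at 9
pos 2 'b': at 10  → match P3@[0:2]
pos 3 'c': at 18 ·f  → match P1@[3:3]
pos 4 'a': at 19  → match P5@[1:4]
pos 5 'b': at 4 ·f  → match P3@[3:5]
pos 6 'c': at 5  → match P1@[6:6]
pos 7 'a': at 6  → match P0@[2:7],P5@[4:7]
pos 8 'c': at 7 ·f  → match P1@[8:8]
pos 9 'c': at 8  → match P1@[9:9],P2@[8:9]
pos 10 'a': at 9 ·f
pos 11 'b': at 10  → match P3@[9:11]
pos 12 'b': at 1 ·f
pos 13 'c': at 2  → match P1@[13:13]
pos 14 'a': at 3
pos 15 'b': at 4  → match P3@[13:15]
pos 16 'c': at 5  → match P1@[16:16]
pos 17 'a': at 6  → match P0@[12:17],P5@[14:17]
pos 18 'a': at 16 ·f
pos 19 'b': at 17
pos 20 'c': at 18  → match P1@[20:20]
pos 21 'a': at 19  → match P5@[18:21]
pos 22 'b': at 4 ·f  → match P3@[20:22]
pos 23 'c': at 5  → match P1@[23:23]
pos 24 'a': at 6  → match P0@[19:24],P5@[21:24]
pos 25 'c': at 7 ·f  → match P1@[25:25]
pos 26 'c': at 8  → match P1@[26:26],P2@[25:26]
pos 27 'a': at 9 ·f
pos 28 'b': at 10  → match P3@[26:28]
pos 29 'a': at 11 ·f
pos 30 'a': at 16 ·f
pos 31 'b': at 17
pos 32 'a': at 11 ·f
pos 33 'b': at 12
pos 34 'c': at 13  → match P1@[34:34]
pos 35 'a': at 19 ·f  → match P5@[32:35]
pos 36 'a': at 16 ·f
pos 37 'c': at 7 ·f  → match P1@[37:37]
pos 38 'b': at 1 ·f
pos 39 'b': at 1 ·f

All matches (sorted): [[0,1],[2,3],[3,1],[4,5],[5,3],[6,1],[7,0],[7,5],[8,1],[9,1],[9,2],[11,3],[13,1],[15,3],[16,1],[17,0],[17,5],[20,1],[21,5],[22,3],[23,1],[24,0],[24,5],[25,1],[26,1],[26,2],[28,3],[34,1],[35,5],[37,1]]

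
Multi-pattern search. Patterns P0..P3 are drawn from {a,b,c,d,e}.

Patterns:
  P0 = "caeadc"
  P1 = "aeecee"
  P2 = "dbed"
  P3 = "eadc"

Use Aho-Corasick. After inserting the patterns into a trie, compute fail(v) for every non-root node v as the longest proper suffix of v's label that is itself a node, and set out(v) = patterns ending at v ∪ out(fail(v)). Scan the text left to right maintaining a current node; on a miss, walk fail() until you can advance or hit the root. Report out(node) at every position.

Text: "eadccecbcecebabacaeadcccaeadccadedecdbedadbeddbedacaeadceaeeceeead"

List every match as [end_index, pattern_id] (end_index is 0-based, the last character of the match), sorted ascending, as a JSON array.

Build:
Trie nodes:
  0='ε' goto a→7 c→1 d→13 e→17
  1='c' goto a→2
  2='ca' goto e→3
  3='cae' goto a→4
  4='caea' goto d→5
  5='caead' goto c→6
  6='caeadc' goto ·  ←P0
  7='a' goto e→8
  8='ae' goto e→9
  9='aee' goto c→10
  10='aeec' goto e→11
  11='aeece' goto e→12
  12='aeecee' goto ·  ←P1
  13='d' goto b→14
  14='db' goto e→15
  15='dbe' goto d→16
  16='dbed' goto ·  ←P2
  17='e' goto a→18
  18='ea' goto d→19
  19='ead' goto c→20
  20='eadc' goto ·  ←P3

BFS fail/out derivation:
  fail(1) 'c': from fail(0)=0 chase 'c': 0 ⇒ 0;  out=∅∪out(0)=∅
  fail(7) 'a': from fail(0)=0 chase 'a': 0 ⇒ 0;  out=∅∪out(0)=∅
  fail(13) 'd': from fail(0)=0 chase 'd': 0 ⇒ 0;  out=∅∪out(0)=∅
  fail(17) 'e': from fail(0)=0 chase 'e': 0 ⇒ 0;  out=∅∪out(0)=∅
  fail(2) 'ca': from fail(1)=0 chase 'a': 0 ⇒ 7;  out=∅∪out(7)=∅
  fail(8) 'ae': from fail(7)=0 chase 'e': 0 ⇒ 17;  out=∅∪out(17)=∅
  fail(14) 'db': from fail(13)=0 chase 'b': 0 ⇒ 0;  out=∅∪out(0)=∅
  fail(18) 'ea': from fail(17)=0 chase 'a': 0 ⇒ 7;  out=∅∪out(7)=∅
  fail(3) 'cae': from fail(2)=7 chase 'e': 7 ⇒ 8;  out=∅∪out(8)=∅
  fail(9) 'aee': from fail(8)=17 chase 'e': 17→0 ⇒ 17;  out=∅∪out(17)=∅
  fail(15) 'dbe': from fail(14)=0 chase 'e': 0 ⇒ 17;  out=∅∪out(17)=∅
  fail(19) 'ead': from fail(18)=7 chase 'd': 7→0 ⇒ 13;  out=∅∪out(13)=∅
  fail(4) 'caea': from fail(3)=8 chase 'a': 8→17 ⇒ 18;  out=∅∪out(18)=∅
  fail(10) 'aeec': from fail(9)=17 chase 'c': 17→0 ⇒ 1;  out=∅∪out(1)=∅
  fail(16) 'dbed': from fail(15)=17 chase 'd': 17→0 ⇒ 13;  out={2}∪out(13)={2}
  fail(20) 'eadc': from fail(19)=13 chase 'c': 13→0 ⇒ 1;  out={3}∪out(1)={3}
  fail(5) 'caead': from fail(4)=18 chase 'd': 18 ⇒ 19;  out=∅∪out(19)=∅
  fail(11) 'aeece': from fail(10)=1 chase 'e': 1→0 ⇒ 17;  out=∅∪out(17)=∅
  fail(6) 'caeadc': from fail(5)=19 chase 'c': 19 ⇒ 20;  out={0}∪out(20)={0,3}
  fail(12) 'aeecee': from fail(11)=17 chase 'e': 17→0 ⇒ 17;  out={1}∪out(17)={1}

Run:
[0] read 'e'  n0⇒n17
[1] read 'a'  n17⇒n18
[2] read 'd'  n18⇒n19
[3] read 'c'  n19⇒n20  → match P3@[0:3]
[4] read 'c'  n20⇒n1 ·f
[5] read 'e'  n1⇒n17 ·f
[6] read 'c'  n17⇒n1 ·f
[7] read 'b'  n1⇒n0 ·f
[8] read 'c'  n0⇒n1
[9] read 'e'  n1⇒n17 ·f
[10] read 'c'  n17⇒n1 ·f
[11] read 'e'  n1⇒n17 ·f
[12] read 'b'  n17⇒n0 ·f
[13] read 'a'  n0⇒n7
[14] read 'b'  n7⇒n0 ·f
[15] read 'a'  n0⇒n7
[16] read 'c'  n7⇒n1 ·f
[17] read 'a'  n1⇒n2
[18] read 'e'  n2⇒n3
[19] read 'a'  n3⇒n4
[20] read 'd'  n4⇒n5
[21] read 'c'  n5⇒n6  → match P0@[16:21],P3@[18:21]
[22] read 'c'  n6⇒n1 ·f
[23] read 'c'  n1⇒n1 ·f
[24] read 'a'  n1⇒n2
[25] read 'e'  n2⇒n3
[26] read 'a'  n3⇒n4
[27] read 'd'  n4⇒n5
[28] read 'c'  n5⇒n6  → match P0@[23:28],P3@[25:28]
[29] read 'c'  n6⇒n1 ·f
[30] read 'a'  n1⇒n2
[31] read 'd'  n2⇒n13 ·f
[32] read 'e'  n13⇒n17 ·f
[33] read 'd'  n17⇒n13 ·f
[34] read 'e'  n13⇒n17 ·f
[35] read 'c'  n17⇒n1 ·f
[36] read 'd'  n1⇒n13 ·f
[37] read 'b'  n13⇒n14
[38] read 'e'  n14⇒n15
[39] read 'd'  n15⇒n16  → match P2@[36:39]
[40] read 'a'  n16⇒n7 ·f
[41] read 'd'  n7⇒n13 ·f
[42] read 'b'  n13⇒n14
[43] read 'e'  n14⇒n15
[44] read 'd'  n15⇒n16  → match P2@[41:44]
[45] read 'd'  n16⇒n13 ·f
[46] read 'b'  n13⇒n14
[47] read 'e'  n14⇒n15
[48] read 'd'  n15⇒n16  → match P2@[45:48]
[49] read 'a'  n16⇒n7 ·f
[50] read 'c'  n7⇒n1 ·f
[51] read 'a'  n1⇒n2
[52] read 'e'  n2⇒n3
[53] read 'a'  n3⇒n4
[54] read 'd'  n4⇒n5
[55] read 'c'  n5⇒n6  → match P0@[50:55],P3@[52:55]
[56] read 'e'  n6⇒n17 ·f
[57] read 'a'  n17⇒n18
[58] read 'e'  n18⇒n8 ·f
[59] read 'e'  n8⇒n9
[60] read 'c'  n9⇒n10
[61] read 'e'  n10⇒n11
[62] read 'e'  n11⇒n12  → match P1@[57:62]
[63] read 'e'  n12⇒n17 ·f
[64] read 'a'  n17⇒n18
[65] read 'd'  n18⇒n19

Matches: [[3,3],[21,0],[21,3],[28,0],[28,3],[39,2],[44,2],[48,2],[55,0],[55,3],[62,1]]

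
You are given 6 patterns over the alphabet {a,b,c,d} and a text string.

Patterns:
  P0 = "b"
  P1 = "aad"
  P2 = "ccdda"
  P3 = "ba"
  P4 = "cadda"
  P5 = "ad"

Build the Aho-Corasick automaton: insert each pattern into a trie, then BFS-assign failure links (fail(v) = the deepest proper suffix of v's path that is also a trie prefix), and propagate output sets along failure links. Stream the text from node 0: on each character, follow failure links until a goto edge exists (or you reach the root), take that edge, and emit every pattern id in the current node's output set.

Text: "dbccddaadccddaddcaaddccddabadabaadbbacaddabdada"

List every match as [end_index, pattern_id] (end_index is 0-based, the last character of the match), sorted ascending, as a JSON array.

Construct AC machine:
Trie nodes:
  n0 'ε': a→2 b→1 c→5
  n1 'b': a→10  ←P0
  n2 'a': a→3 d→15
  n3 'aa': d→4
  n4 'aad': ·  ←P1
  n5 'c': a→11 c→6
  n6 'cc': d→7
  n7 'ccd': d→8
  n8 'ccdd': a→9
  n9 'ccdda': ·  ←P2
  n10 'ba': ·  ←P3
  n11 'ca': d→12
  n12 'cad': d→13
  n13 'cadd': a→14
  n14 'cadda': ·  ←P4
  n15 'ad': ·  ←P5

BFS fail/out derivation:
  fail(1) 'b': from fail(0)=0 chase 'b': 0 ⇒ 0;  out={0}∪out(0)={0}
  fail(2) 'a': from fail(0)=0 chase 'a': 0 ⇒ 0;  out=∅∪out(0)=∅
  fail(5) 'c': from fail(0)=0 chase 'c': 0 ⇒ 0;  out=∅∪out(0)=∅
  fail(3) 'aa': from fail(2)=0 chase 'a': 0 ⇒ 2;  out=∅∪out(2)=∅
  fail(6) 'cc': from fail(5)=0 chase 'c': 0 ⇒ 5;  out=∅∪out(5)=∅
  fail(10) 'ba': from fail(1)=0 chase 'a': 0 ⇒ 2;  out={3}∪out(2)={3}
  fail(11) 'ca': from fail(5)=0 chase 'a': 0 ⇒ 2;  out=∅∪out(2)=∅
  fail(15) 'ad': from fail(2)=0 chase 'd': 0 ⇒ 0;  out={5}∪out(0)={5}
  fail(4) 'aad': from fail(3)=2 chase 'd': 2 ⇒ 15;  out={1}∪out(15)={1,5}
  fail(7) 'ccd': from fail(6)=5 chase 'd': 5→0 ⇒ 0;  out=∅∪out(0)=∅
  fail(12) 'cad': from fail(11)=2 chase 'd': 2 ⇒ 15;  out=∅∪out(15)={5}
  fail(8) 'ccdd': from fail(7)=0 chase 'd': 0 ⇒ 0;  out=∅∪out(0)=∅
  fail(13) 'cadd': from fail(12)=15 chase 'd': 15→0 ⇒ 0;  out=∅∪out(0)=∅
  fail(9) 'ccdda': from fail(8)=0 chase 'a': 0 ⇒ 2;  out={2}∪out(2)={2}
  fail(14) 'cadda': from fail(13)=0 chase 'a': 0 ⇒ 2;  out={4}∪out(2)={4}

Text stream:
i=0 'd': node 0→0
i=1 'b': node 0→1  ** P0@[1:1]
i=2 'c': node 1→5 ·f
i=3 'c': node 5→6
i=4 'd': node 6→7
i=5 'd': node 7→8
i=6 'a': node 8→9  ** P2@[2:6]
i=7 'a': node 9→3 ·f
i=8 'd': node 3→4  ** P1@[6:8],P5@[7:8]
i=9 'c': node 4→5 ·f
i=10 'c': node 5→6
i=11 'd': node 6→7
i=12 'd': node 7→8
i=13 'a': node 8→9  ** P2@[9:13]
i=14 'd': node 9→15 ·f  ** P5@[13:14]
i=15 'd': node 15→0 ·f
i=16 'c': node 0→5
i=17 'a': node 5→11
i=18 'a': node 11→3 ·f
i=19 'd': node 3→4  ** P1@[17:19],P5@[18:19]
i=20 'd': node 4→0 ·f
i=21 'c': node 0→5
i=22 'c': node 5→6
i=23 'd': node 6→7
i=24 'd': node 7→8
i=25 'a': node 8→9  ** P2@[21:25]
i=26 'b': node 9→1 ·f  ** P0@[26:26]
i=27 'a': node 1→10  ** P3@[26:27]
i=28 'd': node 10→15 ·f  ** P5@[27:28]
i=29 'a': node 15→2 ·f
i=30 'b': node 2→1 ·f  ** P0@[30:30]
i=31 'a': node 1→10  ** P3@[30:31]
i=32 'a': node 10→3 ·f
i=33 'd': node 3→4  ** P1@[31:33],P5@[32:33]
i=34 'b': node 4→1 ·f  ** P0@[34:34]
i=35 'b': node 1→1 ·f  ** P0@[35:35]
i=36 'a': node 1→10  ** P3@[35:36]
i=37 'c': node 10→5 ·f
i=38 'a': node 5→11
i=39 'd': node 11→12  ** P5@[38:39]
i=40 'd': node 12→13
i=41 'a': node 13→14  ** P4@[37:41]
i=42 'b': node 14→1 ·f  ** P0@[42:42]
i=43 'd': node 1→0 ·f
i=44 'a': node 0→2
i=45 'd': node 2→15  ** P5@[44:45]
i=46 'a': node 15→2 ·f

Result: [[1,0],[6,2],[8,1],[8,5],[13,2],[14,5],[19,1],[19,5],[25,2],[26,0],[27,3],[28,5],[30,0],[31,3],[33,1],[33,5],[34,0],[35,0],[36,3],[39,5],[41,4],[42,0],[45,5]]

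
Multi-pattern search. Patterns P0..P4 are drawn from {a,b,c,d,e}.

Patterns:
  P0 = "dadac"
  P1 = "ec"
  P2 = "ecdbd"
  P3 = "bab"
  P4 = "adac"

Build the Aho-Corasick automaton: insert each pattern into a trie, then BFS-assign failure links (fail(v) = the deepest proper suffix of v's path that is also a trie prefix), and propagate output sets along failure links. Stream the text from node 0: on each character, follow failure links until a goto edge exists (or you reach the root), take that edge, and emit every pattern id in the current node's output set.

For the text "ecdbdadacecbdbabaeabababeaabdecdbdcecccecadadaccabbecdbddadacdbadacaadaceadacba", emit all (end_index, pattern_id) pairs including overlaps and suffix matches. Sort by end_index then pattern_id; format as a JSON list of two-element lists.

Build:
Trie (insert patterns):
  n0 'ε': a→14 b→11 d→1 e→6
  n1 'd': a→2
  n2 'da': d→3
  n3 'dad': a→4
  n4 'dada': c→5
  n5 'dadac': ·  ←P0
  n6 'e': c→7
  n7 'ec': d→8  ←P1
  n8 'ecd': b→9
  n9 'ecdb': d→10
  n10 'ecdbd': ·  ←P2
  n11 'b': a→12
  n12 'ba': b→13
  n13 'bab': ·  ←P3
  n14 'a': d→15
  n15 'ad': a→16
  n16 'ada': c→17
  n17 'adac': ·  ←P4

Failure links (BFS by depth):
  fail(1) 'd': from fail(0)=0 chase 'd': 0 ⇒ 0;  out=∅∪out(0)=∅
  fail(6) 'e': from fail(0)=0 chase 'e': 0 ⇒ 0;  out=∅∪out(0)=∅
  fail(11) 'b': from fail(0)=0 chase 'b': 0 ⇒ 0;  out=∅∪out(0)=∅
  fail(14) 'a': from fail(0)=0 chase 'a': 0 ⇒ 0;  out=∅∪out(0)=∅
  fail(2) 'da': from fail(1)=0 chase 'a': 0 ⇒ 14;  out=∅∪out(14)=∅
  fail(7) 'ec': from fail(6)=0 chase 'c': 0 ⇒ 0;  out={1}∪out(0)={1}
  fail(12) 'ba': from fail(11)=0 chase 'a': 0 ⇒ 14;  out=∅∪out(14)=∅
  fail(15) 'ad': from fail(14)=0 chase 'd': 0 ⇒ 1;  out=∅∪out(1)=∅
  fail(3) 'dad': from fail(2)=14 chase 'd': 14 ⇒ 15;  out=∅∪out(15)=∅
  fail(8) 'ecd': from fail(7)=0 chase 'd': 0 ⇒ 1;  out=∅∪out(1)=∅
  fail(13) 'bab': from fail(12)=14 chase 'b': 14→0 ⇒ 11;  out={3}∪out(11)={3}
  fail(16) 'ada': from fail(15)=1 chase 'a': 1 ⇒ 2;  out=∅∪out(2)=∅
  fail(4) 'dada': from fail(3)=15 chase 'a': 15 ⇒ 16;  out=∅∪out(16)=∅
  fail(9) 'ecdb': from fail(8)=1 chase 'b': 1→0 ⇒ 11;  out=∅∪out(11)=∅
  fail(17) 'adac': from fail(16)=2 chase 'c': 2→14→0 ⇒ 0;  out={4}∪out(0)={4}
  fail(5) 'dadac': from fail(4)=16 chase 'c': 16 ⇒ 17;  out={0}∪out(17)={0,4}
  fail(10) 'ecdbd': from fail(9)=11 chase 'd': 11→0 ⇒ 1;  out={2}∪out(1)={2}

Run:
[0] read 'e'  n0⇒n6
[1] read 'c'  n6⇒n7  emit P1@[0:1]
[2] read 'd'  n7⇒n8
[3] read 'b'  n8⇒n9
[4] read 'd'  n9⇒n10  emit P2@[0:4]
[5] read 'a'  n10⇒n2 ·f
[6] read 'd'  n2⇒n3
[7] read 'a'  n3⇒n4
[8] read 'c'  n4⇒n5  emit P0@[4:8],P4@[5:8]
[9] read 'e'  n5⇒n6 ·f
[10] read 'c'  n6⇒n7  emit P1@[9:10]
[11] read 'b'  n7⇒n11 ·f
[12] read 'd'  n11⇒n1 ·f
[13] read 'b'  n1⇒n11 ·f
[14] read 'a'  n11⇒n12
[15] read 'b'  n12⇒n13  emit P3@[13:15]
[16] read 'a'  n13⇒n12 ·f
[17] read 'e'  n12⇒n6 ·f
[18] read 'a'  n6⇒n14 ·f
[19] read 'b'  n14⇒n11 ·f
[20] read 'a'  n11⇒n12
[21] read 'b'  n12⇒n13  emit P3@[19:21]
[22] read 'a'  n13⇒n12 ·f
[23] read 'b'  n12⇒n13  emit P3@[21:23]
[24] read 'e'  n13⇒n6 ·f
[25] read 'a'  n6⇒n14 ·f
[26] read 'a'  n14⇒n14 ·f
[27] read 'b'  n14⇒n11 ·f
[28] read 'd'  n11⇒n1 ·f
[29] read 'e'  n1⇒n6 ·f
[30] read 'c'  n6⇒n7  emit P1@[29:30]
[31] read 'd'  n7⇒n8
[32] read 'b'  n8⇒n9
[33] read 'd'  n9⇒n10  emit P2@[29:33]
[34] read 'c'  n10⇒n0 ·f
[35] read 'e'  n0⇒n6
[36] read 'c'  n6⇒n7  emit P1@[35:36]
[37] read 'c'  n7⇒n0 ·f
[38] read 'c'  n0⇒n0
[39] read 'e'  n0⇒n6
[40] read 'c'  n6⇒n7  emit P1@[39:40]
[41] read 'a'  n7⇒n14 ·f
[42] read 'd'  n14⇒n15
[43] read 'a'  n15⇒n16
[44] read 'd'  n16⇒n3 ·f
[45] read 'a'  n3⇒n4
[46] read 'c'  n4⇒n5  emit P0@[42:46],P4@[43:46]
[47] read 'c'  n5⇒n0 ·f
[48] read 'a'  n0⇒n14
[49] read 'b'  n14⇒n11 ·f
[50] read 'b'  n11⇒n11 ·f
[51] read 'e'  n11⇒n6 ·f
[52] read 'c'  n6⇒n7  emit P1@[51:52]
[53] read 'd'  n7⇒n8
[54] read 'b'  n8⇒n9
[55] read 'd'  n9⇒n10  emit P2@[51:55]
[56] read 'd'  n10⇒n1 ·f
[57] read 'a'  n1⇒n2
[58] read 'd'  n2⇒n3
[59] read 'a'  n3⇒n4
[60] read 'c'  n4⇒n5  emit P0@[56:60],P4@[57:60]
[61] read 'd'  n5⇒n1 ·f
[62] read 'b'  n1⇒n11 ·f
[63] read 'a'  n11⇒n12
[64] read 'd'  n12⇒n15 ·f
[65] read 'a'  n15⇒n16
[66] read 'c'  n16⇒n17  emit P4@[63:66]
[67] read 'a'  n17⇒n14 ·f
[68] read 'a'  n14⇒n14 ·f
[69] read 'd'  n14⇒n15
[70] read 'a'  n15⇒n16
[71] read 'c'  n16⇒n17  emit P4@[68:71]
[72] read 'e'  n17⇒n6 ·f
[73] read 'a'  n6⇒n14 ·f
[74] read 'd'  n14⇒n15
[75] read 'a'  n15⇒n16
[76] read 'c'  n16⇒n17  emit P4@[73:76]
[77] read 'b'  n17⇒n11 ·f
[78] read 'a'  n11⇒n12

All matches (sorted): [[1,1],[4,2],[8,0],[8,4],[10,1],[15,3],[21,3],[23,3],[30,1],[33,2],[36,1],[40,1],[46,0],[46,4],[52,1],[55,2],[60,0],[60,4],[66,4],[71,4],[76,4]]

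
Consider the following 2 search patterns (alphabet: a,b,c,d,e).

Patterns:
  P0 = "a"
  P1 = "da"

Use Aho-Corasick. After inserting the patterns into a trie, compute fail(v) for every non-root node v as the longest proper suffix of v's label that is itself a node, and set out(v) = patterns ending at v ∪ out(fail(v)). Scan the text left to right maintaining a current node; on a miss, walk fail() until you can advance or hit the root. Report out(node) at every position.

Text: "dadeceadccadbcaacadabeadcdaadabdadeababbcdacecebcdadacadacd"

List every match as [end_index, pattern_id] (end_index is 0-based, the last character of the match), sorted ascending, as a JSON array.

Build:
Trie (insert patterns):
  0='ε' goto a→1 d→2
  1='a' goto ·  ←P0
  2='d' goto a→3
  3='da' goto ·  ←P1

BFS fail/out derivation:
  fail(1) 'a': from fail(0)=0 chase 'a': 0 ⇒ 0;  out={0}∪out(0)={0}
  fail(2) 'd': from fail(0)=0 chase 'd': 0 ⇒ 0;  out=∅∪out(0)=∅
  fail(3) 'da': from fail(2)=0 chase 'a': 0 ⇒ 1;  out={1}∪out(1)={0,1}

Scan:
i=0 'd': node 0→2
i=1 'a': node 2→3  ** P0@[1:1],P1@[0:1]
i=2 'd': node 3→2 (via fail)
i=3 'e': node 2→0 (via fail)
i=4 'c': node 0→0
i=5 'e': node 0→0
i=6 'a': node 0→1  ** P0@[6:6]
i=7 'd': node 1→2 (via fail)
i=8 'c': node 2→0 (via fail)
i=9 'c': node 0→0
i=10 'a': node 0→1  ** P0@[10:10]
i=11 'd': node 1→2 (via fail)
i=12 'b': node 2→0 (via fail)
i=13 'c': node 0→0
i=14 'a': node 0→1  ** P0@[14:14]
i=15 'a': node 1→1 (via fail)  ** P0@[15:15]
i=16 'c': node 1→0 (via fail)
i=17 'a': node 0→1  ** P0@[17:17]
i=18 'd': node 1→2 (via fail)
i=19 'a': node 2→3  ** P0@[19:19],P1@[18:19]
i=20 'b': node 3→0 (via fail)
i=21 'e': node 0→0
i=22 'a': node 0→1  ** P0@[22:22]
i=23 'd': node 1→2 (via fail)
i=24 'c': node 2→0 (via fail)
i=25 'd': node 0→2
i=26 'a': node 2→3  ** P0@[26:26],P1@[25:26]
i=27 'a': node 3→1 (via fail)  ** P0@[27:27]
i=28 'd': node 1→2 (via fail)
i=29 'a': node 2→3  ** P0@[29:29],P1@[28:29]
i=30 'b': node 3→0 (via fail)
i=31 'd': node 0→2
i=32 'a': node 2→3  ** P0@[32:32],P1@[31:32]
i=33 'd': node 3→2 (via fail)
i=34 'e': node 2→0 (via fail)
i=35 'a': node 0→1  ** P0@[35:35]
i=36 'b': node 1→0 (via fail)
i=37 'a': node 0→1  ** P0@[37:37]
i=38 'b': node 1→0 (via fail)
i=39 'b': node 0→0
i=40 'c': node 0→0
i=41 'd': node 0→2
i=42 'a': node 2→3  ** P0@[42:42],P1@[41:42]
i=43 'c': node 3→0 (via fail)
i=44 'e': node 0→0
i=45 'c': node 0→0
i=46 'e': node 0→0
i=47 'b': node 0→0
i=48 'c': node 0→0
i=49 'd': node 0→2
i=50 'a': node 2→3  ** P0@[50:50],P1@[49:50]
i=51 'd': node 3→2 (via fail)
i=52 'a': node 2→3  ** P0@[52:52],P1@[51:52]
i=53 'c': node 3→0 (via fail)
i=54 'a': node 0→1  ** P0@[54:54]
i=55 'd': node 1→2 (via fail)
i=56 'a': node 2→3  ** P0@[56:56],P1@[55:56]
i=57 'c': node 3→0 (via fail)
i=58 'd': node 0→2

Matches: [[1,0],[1,1],[6,0],[10,0],[14,0],[15,0],[17,0],[19,0],[19,1],[22,0],[26,0],[26,1],[27,0],[29,0],[29,1],[32,0],[32,1],[35,0],[37,0],[42,0],[42,1],[50,0],[50,1],[52,0],[52,1],[54,0],[56,0],[56,1]]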